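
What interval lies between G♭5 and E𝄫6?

minor sixth

The letter names run G→E, a span of 5 letter steps, so the interval is some kind of sixth.
Gb to Ebb is 8 semitones. A major sixth is 9, so 8 makes it minor.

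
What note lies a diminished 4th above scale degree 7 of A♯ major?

Scale degree 7 of A# major is G##.
A diminished fourth (4 semitones) above G## lands on the letter C, giving C#.

C#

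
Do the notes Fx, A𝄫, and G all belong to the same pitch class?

Yes

F## = pitch class 7 and Abb = pitch class 7 and G = pitch class 7 — the same pitch class, so they are enharmonic equivalents.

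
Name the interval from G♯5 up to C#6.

The letter names run G→C, a span of 3 letter steps, so the interval is some kind of fourth.
G# to C# is 5 semitones. A perfect fourth is 5, so 5 makes it perfect.

perfect fourth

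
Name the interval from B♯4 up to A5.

The letter names run B→A, a span of 6 letter steps, so the interval is some kind of seventh.
B# to A is 9 semitones. A major seventh is 11, so 9 makes it diminished.

diminished seventh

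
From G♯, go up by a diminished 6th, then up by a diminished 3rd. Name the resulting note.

A diminished sixth up from G# is Eb (letter E, 7 semitones up).
A diminished third up from Eb is Gbb (letter G, 2 semitones up).

Gbb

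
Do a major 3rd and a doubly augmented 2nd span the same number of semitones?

A major third spans 4 semitones; a doubly augmented second spans 4.
They are enharmonically equivalent.

Yes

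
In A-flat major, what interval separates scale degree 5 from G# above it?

Scale degree 5 of Ab major is Eb.
Eb up to G#: letters E→G make it a third; 5 semitones makes it augmented.

augmented third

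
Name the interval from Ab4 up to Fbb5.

diminished sixth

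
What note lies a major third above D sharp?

D up a major third is F#, so the target letter is F.
From D#, a major third is 4 semitones up: F##.

F##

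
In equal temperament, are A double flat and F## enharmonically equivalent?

Yes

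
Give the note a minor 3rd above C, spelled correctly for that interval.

Eb

A third above C lands on the letter E.
A minor third spans 3 semitones, so C moves to pitch class 3. On the letter E that is Eb.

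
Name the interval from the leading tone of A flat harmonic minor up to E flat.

minor sixth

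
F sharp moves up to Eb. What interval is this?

diminished seventh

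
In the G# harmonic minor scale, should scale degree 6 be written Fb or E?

E

Each scale degree takes a distinct letter name. Degree 6 of a scale on G must use the letter E.
E and Fb are enharmonically the same pitch, but only E uses the letter E, so it is the correct spelling here.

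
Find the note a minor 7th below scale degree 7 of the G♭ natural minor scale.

Gb

Scale degree 7 of Gb natural minor is Fb.
A minor seventh (10 semitones) below Fb lands on the letter G, giving Gb.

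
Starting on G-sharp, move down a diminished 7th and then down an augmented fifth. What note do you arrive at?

A diminished seventh down from G# is A## (letter A, 9 semitones down).
An augmented fifth down from A## is D# (letter D, 8 semitones down).

D#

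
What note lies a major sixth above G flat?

Eb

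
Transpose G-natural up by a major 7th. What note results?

G up a major seventh is F#, so the target letter is F.
From G, a major seventh is 11 semitones up: F#.

F#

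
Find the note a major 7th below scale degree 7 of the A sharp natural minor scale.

A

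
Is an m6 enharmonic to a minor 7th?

A minor sixth spans 8 semitones; a minor seventh spans 10.
The spans differ, so they are not enharmonic equivalents.

No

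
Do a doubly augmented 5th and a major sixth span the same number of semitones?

Yes

A doubly augmented fifth spans 9 semitones; a major sixth spans 9.
They are enharmonically equivalent.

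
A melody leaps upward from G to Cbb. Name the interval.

The letter names run G→C, a span of 3 letter steps, so the interval is some kind of fourth.
G to Cbb is 3 semitones. A perfect fourth is 5, so 3 makes it doubly diminished.

doubly diminished fourth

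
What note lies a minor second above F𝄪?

G#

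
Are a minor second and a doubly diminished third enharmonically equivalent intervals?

Yes

A minor second spans 1 semitone; a doubly diminished third spans 1.
They are enharmonically equivalent.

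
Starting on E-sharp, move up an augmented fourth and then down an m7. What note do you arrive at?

An augmented fourth up from E# is A## (letter A, 6 semitones up).
A minor seventh down from A## is B## (letter B, 10 semitones down).

B##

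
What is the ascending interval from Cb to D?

augmented second

Counting letters C–D gives a second.
Cb→D = 3 semitones, 1 wider than the major second (2), so augmented.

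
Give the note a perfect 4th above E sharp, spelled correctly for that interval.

A fourth above E lands on the letter A.
A perfect fourth spans 5 semitones, so E# moves to pitch class 10. On the letter A that is A#.

A#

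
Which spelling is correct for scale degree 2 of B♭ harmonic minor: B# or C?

C

Each scale degree takes a distinct letter name. Degree 2 of a scale on B must use the letter C.
C and B# are enharmonically the same pitch, but only C uses the letter C, so it is the correct spelling here.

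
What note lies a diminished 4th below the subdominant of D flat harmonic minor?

The subdominant of Db harmonic minor is Gb.
A diminished fourth (4 semitones) below Gb lands on the letter D, giving D.

D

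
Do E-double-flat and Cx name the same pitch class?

Yes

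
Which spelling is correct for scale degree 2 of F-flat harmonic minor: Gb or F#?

Each scale degree takes a distinct letter name. Degree 2 of a scale on F must use the letter G.
Gb and F# are enharmonically the same pitch, but only Gb uses the letter G, so it is the correct spelling here.

Gb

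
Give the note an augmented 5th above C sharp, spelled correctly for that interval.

C up a perfect fifth is G, so the target letter is G.
From C#, an augmented fifth is 8 semitones up: G##.

G##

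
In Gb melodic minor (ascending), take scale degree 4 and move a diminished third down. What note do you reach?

A

Scale degree 4 of Gb melodic minor (ascending) is Cb.
A diminished third (2 semitones) below Cb lands on the letter A, giving A.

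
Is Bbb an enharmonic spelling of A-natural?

Yes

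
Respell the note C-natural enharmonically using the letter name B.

C is pitch class 0. The letter B alone is pitch class 11.
To reach pitch class 0 from B requires an offset of +1 semitone, i.e. sharp: B#.

B#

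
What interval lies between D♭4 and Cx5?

Counting letters D–E–F–G–A–B–C gives a seventh.
Db→C## = 13 semitones, 2 wider than the major seventh (11), so doubly augmented.

doubly augmented seventh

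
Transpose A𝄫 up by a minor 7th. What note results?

A seventh above A lands on the letter G.
A minor seventh spans 10 semitones, so Abb moves to pitch class 5. On the letter G that is Gbb.

Gbb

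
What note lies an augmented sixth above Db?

B

D up a major sixth is B, so the target letter is B.
From Db, an augmented sixth is 10 semitones up: B.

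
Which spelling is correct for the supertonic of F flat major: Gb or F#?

Each scale degree takes a distinct letter name. Degree 2 of a scale on F must use the letter G.
Gb and F# are enharmonically the same pitch, but only Gb uses the letter G, so it is the correct spelling here.

Gb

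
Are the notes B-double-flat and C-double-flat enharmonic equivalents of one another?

Bbb is pitch class 9; Cbb is pitch class 10.
The pitch classes differ (9 vs. 10), so they are not enharmonic equivalents.

No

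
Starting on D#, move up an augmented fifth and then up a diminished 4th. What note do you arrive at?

An augmented fifth up from D# is A## (letter A, 8 semitones up).
A diminished fourth up from A## is D# (letter D, 4 semitones up).

D#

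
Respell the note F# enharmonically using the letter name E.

E##

Plain E sits 2 semitones below F#, so on the letter E the same pitch needs a double sharp: E##.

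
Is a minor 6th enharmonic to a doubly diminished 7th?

Yes

A minor sixth spans 8 semitones; a doubly diminished seventh spans 8.
They are enharmonically equivalent.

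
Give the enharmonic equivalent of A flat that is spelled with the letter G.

Plain G sits 1 semitone below Ab, so on the letter G the same pitch needs a sharp: G#.

G#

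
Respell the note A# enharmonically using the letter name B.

Plain B sits 1 semitone above A#, so on the letter B the same pitch needs a flat: Bb.

Bb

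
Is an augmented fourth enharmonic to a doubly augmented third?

Yes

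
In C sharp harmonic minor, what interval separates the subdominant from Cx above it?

The subdominant of C# harmonic minor is F#.
F# up to C##: letters F→C make it a fifth; 8 semitones makes it augmented.

augmented fifth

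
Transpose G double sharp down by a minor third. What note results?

A third below G lands on the letter E.
A minor third spans 3 semitones, so G## moves to pitch class 6. On the letter E that is E##.

E##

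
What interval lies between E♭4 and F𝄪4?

The letter names run E→F, a span of 1 letter step, so the interval is some kind of second.
Eb to F## is 4 semitones. A major second is 2, so 4 makes it doubly augmented.

doubly augmented second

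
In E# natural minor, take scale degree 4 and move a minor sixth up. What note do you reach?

F#

Scale degree 4 of E# natural minor is A#.
A minor sixth (8 semitones) above A# lands on the letter F, giving F#.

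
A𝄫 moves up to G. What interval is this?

augmented seventh

Counting letters A–B–C–D–E–F–G gives a seventh.
Abb→G = 12 semitones, 1 wider than the major seventh (11), so augmented.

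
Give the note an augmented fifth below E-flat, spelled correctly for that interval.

Abb

A fifth below E lands on the letter A.
An augmented fifth spans 8 semitones, so Eb moves to pitch class 7. On the letter A that is Abb.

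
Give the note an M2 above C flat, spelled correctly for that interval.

A second above C lands on the letter D.
A major second spans 2 semitones, so Cb moves to pitch class 1. On the letter D that is Db.

Db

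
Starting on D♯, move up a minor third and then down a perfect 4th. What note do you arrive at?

A minor third up from D# is F# (letter F, 3 semitones up).
A perfect fourth down from F# is C# (letter C, 5 semitones down).

C#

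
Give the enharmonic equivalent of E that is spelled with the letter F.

Fb

E is pitch class 4. The letter F alone is pitch class 5.
To reach pitch class 4 from F requires an offset of -1 semitone, i.e. flat: Fb.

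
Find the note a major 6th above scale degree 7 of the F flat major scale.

C

Scale degree 7 of Fb major is Eb.
A major sixth (9 semitones) above Eb lands on the letter C, giving C.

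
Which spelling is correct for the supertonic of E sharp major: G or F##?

F##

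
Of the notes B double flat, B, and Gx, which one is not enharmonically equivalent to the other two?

B

In 12-tone equal temperament, enharmonic equivalents share a pitch class. Bbb is pitch class 9; B is pitch class 11; G## is pitch class 9.
Bbb and G## share pitch class 9, while B is pitch class 11.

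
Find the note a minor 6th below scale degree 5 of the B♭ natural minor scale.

Scale degree 5 of Bb natural minor is F.
A minor sixth (8 semitones) below F lands on the letter A, giving A.

A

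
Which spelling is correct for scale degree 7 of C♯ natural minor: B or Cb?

Each scale degree takes a distinct letter name. Degree 7 of a scale on C must use the letter B.
B and Cb are enharmonically the same pitch, but only B uses the letter B, so it is the correct spelling here.

B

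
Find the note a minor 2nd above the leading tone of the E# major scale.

E#

The leading tone of E# major is D##.
A minor second (1 semitone) above D## lands on the letter E, giving E#.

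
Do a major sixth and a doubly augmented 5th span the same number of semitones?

Yes

A major sixth spans 9 semitones; a doubly augmented fifth spans 9.
They are enharmonically equivalent.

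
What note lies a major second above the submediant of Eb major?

D

The submediant of Eb major is C.
A major second (2 semitones) above C lands on the letter D, giving D.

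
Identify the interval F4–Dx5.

doubly augmented sixth

The letter names run F→D, a span of 5 letter steps, so the interval is some kind of sixth.
F to D## is 11 semitones. A major sixth is 9, so 11 makes it doubly augmented.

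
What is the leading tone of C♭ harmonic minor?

Bb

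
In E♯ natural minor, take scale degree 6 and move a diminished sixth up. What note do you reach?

Ab

Scale degree 6 of E# natural minor is C#.
A diminished sixth (7 semitones) above C# lands on the letter A, giving Ab.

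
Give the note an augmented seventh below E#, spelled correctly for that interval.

E down a major seventh is F, so the target letter is F.
From E#, an augmented seventh is 12 semitones down: F.

F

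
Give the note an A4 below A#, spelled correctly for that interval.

E

A fourth below A lands on the letter E.
An augmented fourth spans 6 semitones, so A# moves to pitch class 4. On the letter E that is E.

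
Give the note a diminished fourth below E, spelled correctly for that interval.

B#

A fourth below E lands on the letter B.
A diminished fourth spans 4 semitones, so E moves to pitch class 0. On the letter B that is B#.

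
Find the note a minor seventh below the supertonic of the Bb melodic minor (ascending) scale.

D

The supertonic of Bb melodic minor (ascending) is C.
A minor seventh (10 semitones) below C lands on the letter D, giving D.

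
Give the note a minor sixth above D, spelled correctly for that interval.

D up a major sixth is B, so the target letter is B.
From D, a minor sixth is 8 semitones up: Bb.

Bb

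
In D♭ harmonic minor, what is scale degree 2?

Eb

Degree 2 takes the letter 1 step above D, which is E.
In harmonic minor, degree 2 sits 2 semitones above the tonic. Db + 2 semitones is pitch class 3, spelled on E as Eb.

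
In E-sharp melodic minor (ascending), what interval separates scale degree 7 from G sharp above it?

diminished fourth

Scale degree 7 of E# melodic minor (ascending) is D##.
D## up to G#: letters D→G make it a fourth; 4 semitones makes it diminished.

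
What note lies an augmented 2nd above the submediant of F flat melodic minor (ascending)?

The submediant of Fb melodic minor (ascending) is Db.
An augmented second (3 semitones) above Db lands on the letter E, giving E.

E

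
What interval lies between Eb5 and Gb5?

Counting letters E–F–G gives a third.
Eb→Gb = 3 semitones, 1 narrower than the major third (4), so minor.

minor third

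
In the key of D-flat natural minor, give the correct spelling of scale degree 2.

Eb

Degree 2 takes the letter 1 step above D, which is E.
In natural minor, degree 2 sits 2 semitones above the tonic. Db + 2 semitones is pitch class 3, spelled on E as Eb.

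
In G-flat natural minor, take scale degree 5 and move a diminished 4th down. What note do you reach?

A

Scale degree 5 of Gb natural minor is Db.
A diminished fourth (4 semitones) below Db lands on the letter A, giving A.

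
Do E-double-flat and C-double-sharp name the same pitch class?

Ebb is pitch class 2; C## is pitch class 2.
All spellings map to pitch class 2, so they are enharmonically equivalent.

Yes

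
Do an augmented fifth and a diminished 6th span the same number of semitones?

No

An augmented fifth spans 8 semitones; a diminished sixth spans 7.
The spans differ, so they are not enharmonic equivalents.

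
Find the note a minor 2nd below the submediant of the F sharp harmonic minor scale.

C#

The submediant of F# harmonic minor is D.
A minor second (1 semitone) below D lands on the letter C, giving C#.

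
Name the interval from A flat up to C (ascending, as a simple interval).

major third

Counting letters A–B–C gives a third.
Ab→C = 4 semitones, exactly the major third.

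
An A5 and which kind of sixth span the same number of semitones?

minor

An augmented fifth spans 8 semitones.
A sixth spanning 8 semitones is minor (the major sixth is 9).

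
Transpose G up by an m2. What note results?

Ab

A second above G lands on the letter A.
A minor second spans 1 semitone, so G moves to pitch class 8. On the letter A that is Ab.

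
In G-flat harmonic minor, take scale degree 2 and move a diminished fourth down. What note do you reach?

Scale degree 2 of Gb harmonic minor is Ab.
A diminished fourth (4 semitones) below Ab lands on the letter E, giving E.

E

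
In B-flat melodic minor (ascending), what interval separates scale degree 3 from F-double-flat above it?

diminished third

Scale degree 3 of Bb melodic minor (ascending) is Db.
Db up to Fbb: letters D→F make it a third; 2 semitones makes it diminished.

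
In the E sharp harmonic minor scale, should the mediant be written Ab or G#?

Each scale degree takes a distinct letter name. Degree 3 of a scale on E must use the letter G.
G# and Ab are enharmonically the same pitch, but only G# uses the letter G, so it is the correct spelling here.

G#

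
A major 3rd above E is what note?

E up a major third is G#, so the target letter is G.
From E, a major third is 4 semitones up: G#.

G#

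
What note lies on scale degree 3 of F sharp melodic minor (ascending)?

The F# melodic minor (ascending) scale runs F# G# A B C# D# E#.
Degree 3 is A.

A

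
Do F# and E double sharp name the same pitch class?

Yes

F# = pitch class 6 and E## = pitch class 6 — the same pitch class, so they are enharmonic equivalents.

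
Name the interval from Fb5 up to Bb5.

The letter names run F→B, a span of 3 letter steps, so the interval is some kind of fourth.
Fb to Bb is 6 semitones. A perfect fourth is 5, so 6 makes it augmented.

augmented fourth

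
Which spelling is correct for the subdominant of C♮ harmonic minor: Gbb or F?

F

Each scale degree takes a distinct letter name. Degree 4 of a scale on C must use the letter F.
F and Gbb are enharmonically the same pitch, but only F uses the letter F, so it is the correct spelling here.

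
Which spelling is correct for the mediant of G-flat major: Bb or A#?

Bb

Each scale degree takes a distinct letter name. Degree 3 of a scale on G must use the letter B.
Bb and A# are enharmonically the same pitch, but only Bb uses the letter B, so it is the correct spelling here.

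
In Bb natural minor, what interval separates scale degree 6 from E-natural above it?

augmented sixth

Scale degree 6 of Bb natural minor is Gb.
Gb up to E: letters G→E make it a sixth; 10 semitones makes it augmented.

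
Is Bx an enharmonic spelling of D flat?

B## is pitch class 1; Db is pitch class 1.
All spellings map to pitch class 1, so they are enharmonically equivalent.

Yes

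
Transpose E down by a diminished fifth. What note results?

E down a perfect fifth is A, so the target letter is A.
From E, a diminished fifth is 6 semitones down: A#.

A#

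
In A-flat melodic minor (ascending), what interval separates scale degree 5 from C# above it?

augmented sixth

Scale degree 5 of Ab melodic minor (ascending) is Eb.
Eb up to C#: letters E→C make it a sixth; 10 semitones makes it augmented.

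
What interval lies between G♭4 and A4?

augmented second

The letter names run G→A, a span of 1 letter step, so the interval is some kind of second.
Gb to A is 3 semitones. A major second is 2, so 3 makes it augmented.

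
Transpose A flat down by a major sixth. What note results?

Cb

A sixth below A lands on the letter C.
A major sixth spans 9 semitones, so Ab moves to pitch class 11. On the letter C that is Cb.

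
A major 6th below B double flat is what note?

A sixth below B lands on the letter D.
A major sixth spans 9 semitones, so Bbb moves to pitch class 0. On the letter D that is Dbb.

Dbb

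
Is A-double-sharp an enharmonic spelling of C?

No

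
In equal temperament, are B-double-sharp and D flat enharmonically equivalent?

Yes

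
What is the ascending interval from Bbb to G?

augmented sixth

The letter names run B→G, a span of 5 letter steps, so the interval is some kind of sixth.
Bbb to G is 10 semitones. A major sixth is 9, so 10 makes it augmented.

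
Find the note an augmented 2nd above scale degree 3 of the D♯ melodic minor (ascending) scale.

Scale degree 3 of D# melodic minor (ascending) is F#.
An augmented second (3 semitones) above F# lands on the letter G, giving G##.

G##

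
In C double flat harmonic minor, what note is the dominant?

Degree 5 takes the letter 4 steps above C, which is G.
In harmonic minor, degree 5 sits 7 semitones above the tonic. Cbb + 7 semitones is pitch class 5, spelled on G as Gbb.

Gbb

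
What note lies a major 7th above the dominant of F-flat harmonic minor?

Bb

The dominant of Fb harmonic minor is Cb.
A major seventh (11 semitones) above Cb lands on the letter B, giving Bb.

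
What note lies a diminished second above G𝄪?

A

G up a major second is A, so the target letter is A.
From G##, a diminished second is 0 semitones up: A.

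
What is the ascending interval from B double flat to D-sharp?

doubly augmented third

The letter names run B→D, a span of 2 letter steps, so the interval is some kind of third.
Bbb to D# is 6 semitones. A major third is 4, so 6 makes it doubly augmented.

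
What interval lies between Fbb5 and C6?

doubly augmented fifth

The letter names run F→C, a span of 4 letter steps, so the interval is some kind of fifth.
Fbb to C is 9 semitones. A perfect fifth is 7, so 9 makes it doubly augmented.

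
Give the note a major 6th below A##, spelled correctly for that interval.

A down a major sixth is C, so the target letter is C.
From A##, a major sixth is 9 semitones down: C##.

C##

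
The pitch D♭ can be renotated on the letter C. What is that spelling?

C#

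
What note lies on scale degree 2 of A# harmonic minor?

B#

Degree 2 takes the letter 1 step above A, which is B.
In harmonic minor, degree 2 sits 2 semitones above the tonic. A# + 2 semitones is pitch class 0, spelled on B as B#.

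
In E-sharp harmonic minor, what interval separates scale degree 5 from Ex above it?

Scale degree 5 of E# harmonic minor is B#.
B# up to E##: letters B→E make it a fourth; 6 semitones makes it augmented.

augmented fourth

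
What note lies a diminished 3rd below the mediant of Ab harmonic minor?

A

The mediant of Ab harmonic minor is Cb.
A diminished third (2 semitones) below Cb lands on the letter A, giving A.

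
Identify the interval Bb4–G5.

major sixth

Counting letters B–C–D–E–F–G gives a sixth.
Bb→G = 9 semitones, exactly the major sixth.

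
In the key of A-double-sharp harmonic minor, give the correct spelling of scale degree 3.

C##

Degree 3 takes the letter 2 steps above A, which is C.
In harmonic minor, degree 3 sits 3 semitones above the tonic. A## + 3 semitones is pitch class 2, spelled on C as C##.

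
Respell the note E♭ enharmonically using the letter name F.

Fbb

Plain F sits 2 semitones above Eb, so on the letter F the same pitch needs a double flat: Fbb.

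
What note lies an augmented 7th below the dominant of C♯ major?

Ab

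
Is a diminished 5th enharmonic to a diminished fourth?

A diminished fifth spans 6 semitones; a diminished fourth spans 4.
The spans differ, so they are not enharmonic equivalents.

No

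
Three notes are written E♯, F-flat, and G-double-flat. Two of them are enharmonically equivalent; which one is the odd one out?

In 12-tone equal temperament, enharmonic equivalents share a pitch class. E# is pitch class 5; Fb is pitch class 4; Gbb is pitch class 5.
E# and Gbb share pitch class 5, while Fb is pitch class 4.

Fb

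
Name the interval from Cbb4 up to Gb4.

augmented fifth

Counting letters C–D–E–F–G gives a fifth.
Cbb→Gb = 8 semitones, 1 wider than the perfect fifth (7), so augmented.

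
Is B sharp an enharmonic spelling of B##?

Two spellings are enharmonically equivalent only if they share a pitch class.
Here B# → 0, B## → 1; 0 ≠ 1, so they are not.

No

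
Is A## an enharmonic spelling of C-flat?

Yes

A## is pitch class 11; Cb is pitch class 11.
All spellings map to pitch class 11, so they are enharmonically equivalent.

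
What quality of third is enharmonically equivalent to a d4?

A diminished fourth spans 4 semitones.
A third spanning 4 semitones is major (the major third is 4).

major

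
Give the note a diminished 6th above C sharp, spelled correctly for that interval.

Ab

C up a major sixth is A, so the target letter is A.
From C#, a diminished sixth is 7 semitones up: Ab.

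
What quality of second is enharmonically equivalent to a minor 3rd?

A minor third spans 3 semitones.
A second spanning 3 semitones is augmented (the major second is 2).

augmented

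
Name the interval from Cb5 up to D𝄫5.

minor second

The letter names run C→D, a span of 1 letter step, so the interval is some kind of second.
Cb to Dbb is 1 semitone. A major second is 2, so 1 makes it minor.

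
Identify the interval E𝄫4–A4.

doubly augmented fourth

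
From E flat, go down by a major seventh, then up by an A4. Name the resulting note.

Bb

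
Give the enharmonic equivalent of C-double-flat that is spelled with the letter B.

Bb

Plain B sits 1 semitone above Cbb, so on the letter B the same pitch needs a flat: Bb.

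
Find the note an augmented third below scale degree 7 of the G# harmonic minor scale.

D

Scale degree 7 of G# harmonic minor is F##.
An augmented third (5 semitones) below F## lands on the letter D, giving D.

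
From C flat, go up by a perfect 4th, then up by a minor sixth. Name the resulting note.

A perfect fourth up from Cb is Fb (letter F, 5 semitones up).
A minor sixth up from Fb is Dbb (letter D, 8 semitones up).

Dbb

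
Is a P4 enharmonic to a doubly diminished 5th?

Yes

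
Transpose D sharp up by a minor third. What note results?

F#

A third above D lands on the letter F.
A minor third spans 3 semitones, so D# moves to pitch class 6. On the letter F that is F#.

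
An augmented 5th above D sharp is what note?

A##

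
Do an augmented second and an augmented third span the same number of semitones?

No

An augmented second spans 3 semitones; an augmented third spans 5.
The spans differ, so they are not enharmonic equivalents.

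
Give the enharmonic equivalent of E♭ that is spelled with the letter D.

D#

Plain D sits 1 semitone below Eb, so on the letter D the same pitch needs a sharp: D#.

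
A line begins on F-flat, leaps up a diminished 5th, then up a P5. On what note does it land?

Gbb

A diminished fifth up from Fb is Cbb (letter C, 6 semitones up).
A perfect fifth up from Cbb is Gbb (letter G, 7 semitones up).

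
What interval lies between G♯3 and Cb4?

doubly diminished fourth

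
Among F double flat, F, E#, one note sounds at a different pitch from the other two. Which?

Fbb

In 12-tone equal temperament, enharmonic equivalents share a pitch class. Fbb is pitch class 3; F is pitch class 5; E# is pitch class 5.
F and E# share pitch class 5, while Fbb is pitch class 3.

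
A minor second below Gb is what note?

A second below G lands on the letter F.
A minor second spans 1 semitone, so Gb moves to pitch class 5. On the letter F that is F.

F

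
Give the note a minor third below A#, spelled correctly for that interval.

A third below A lands on the letter F.
A minor third spans 3 semitones, so A# moves to pitch class 7. On the letter F that is F##.

F##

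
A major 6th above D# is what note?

B#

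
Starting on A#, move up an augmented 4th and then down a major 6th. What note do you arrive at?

An augmented fourth up from A# is D## (letter D, 6 semitones up).
A major sixth down from D## is F## (letter F, 9 semitones down).

F##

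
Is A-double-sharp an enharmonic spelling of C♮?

A## is pitch class 11; C is pitch class 0.
The pitch classes differ (11 vs. 0), so they are not enharmonic equivalents.

No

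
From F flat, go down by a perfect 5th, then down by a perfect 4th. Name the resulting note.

Fb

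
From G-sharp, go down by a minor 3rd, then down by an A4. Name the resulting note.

B

A minor third down from G# is E# (letter E, 3 semitones down).
An augmented fourth down from E# is B (letter B, 6 semitones down).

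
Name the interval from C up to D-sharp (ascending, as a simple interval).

augmented second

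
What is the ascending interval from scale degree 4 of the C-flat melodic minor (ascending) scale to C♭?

Scale degree 4 of Cb melodic minor (ascending) is Fb.
Fb up to Cb: letters F→C make it a fifth; 7 semitones makes it perfect.

perfect fifth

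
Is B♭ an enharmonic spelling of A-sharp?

Yes

Bb is pitch class 10; A# is pitch class 10.
All spellings map to pitch class 10, so they are enharmonically equivalent.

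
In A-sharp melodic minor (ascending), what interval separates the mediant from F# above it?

The mediant of A# melodic minor (ascending) is C#.
C# up to F#: letters C→F make it a fourth; 5 semitones makes it perfect.

perfect fourth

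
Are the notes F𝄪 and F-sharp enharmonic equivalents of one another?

No

Two spellings are enharmonically equivalent only if they share a pitch class.
Here F## → 7, F# → 6; 6 ≠ 7, so they are not.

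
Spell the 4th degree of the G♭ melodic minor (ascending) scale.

Cb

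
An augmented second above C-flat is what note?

D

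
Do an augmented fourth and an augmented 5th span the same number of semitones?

An augmented fourth spans 6 semitones; an augmented fifth spans 8.
The spans differ, so they are not enharmonic equivalents.

No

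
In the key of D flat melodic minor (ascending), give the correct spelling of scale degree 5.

Ab

Degree 5 takes the letter 4 steps above D, which is A.
In melodic minor (ascending), degree 5 sits 7 semitones above the tonic. Db + 7 semitones is pitch class 8, spelled on A as Ab.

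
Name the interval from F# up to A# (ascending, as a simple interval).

Counting letters F–G–A gives a third.
F#→A# = 4 semitones, exactly the major third.

major third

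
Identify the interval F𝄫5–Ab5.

augmented third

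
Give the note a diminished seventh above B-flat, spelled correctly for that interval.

Abb

A seventh above B lands on the letter A.
A diminished seventh spans 9 semitones, so Bb moves to pitch class 7. On the letter A that is Abb.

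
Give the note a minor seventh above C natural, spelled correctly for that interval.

Bb

C up a major seventh is B, so the target letter is B.
From C, a minor seventh is 10 semitones up: Bb.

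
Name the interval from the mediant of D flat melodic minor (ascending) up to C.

The mediant of Db melodic minor (ascending) is Fb.
Fb up to C: letters F→C make it a fifth; 8 semitones makes it augmented.

augmented fifth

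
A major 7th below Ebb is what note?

Fbb

A seventh below E lands on the letter F.
A major seventh spans 11 semitones, so Ebb moves to pitch class 3. On the letter F that is Fbb.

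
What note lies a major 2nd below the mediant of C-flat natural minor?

The mediant of Cb natural minor is Ebb.
A major second (2 semitones) below Ebb lands on the letter D, giving Dbb.

Dbb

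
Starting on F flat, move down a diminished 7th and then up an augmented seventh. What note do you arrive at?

F##

A diminished seventh down from Fb is G (letter G, 9 semitones down).
An augmented seventh up from G is F## (letter F, 12 semitones up).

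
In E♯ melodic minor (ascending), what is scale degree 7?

The E# melodic minor (ascending) scale runs E# F## G# A# B# C## D##.
Degree 7 is D##.

D##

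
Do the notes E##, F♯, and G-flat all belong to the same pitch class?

Yes

E## is pitch class 6; F# is pitch class 6; Gb is pitch class 6.
All spellings map to pitch class 6, so they are enharmonically equivalent.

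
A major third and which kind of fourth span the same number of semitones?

A major third spans 4 semitones.
A fourth spanning 4 semitones is diminished (the perfect fourth is 5).

diminished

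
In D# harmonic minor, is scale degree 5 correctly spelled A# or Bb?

A#

Each scale degree takes a distinct letter name. Degree 5 of a scale on D must use the letter A.
A# and Bb are enharmonically the same pitch, but only A# uses the letter A, so it is the correct spelling here.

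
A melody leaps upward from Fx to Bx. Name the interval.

augmented fourth

Counting letters F–G–A–B gives a fourth.
F##→B## = 6 semitones, 1 wider than the perfect fourth (5), so augmented.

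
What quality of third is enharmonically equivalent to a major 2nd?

diminished

A major second spans 2 semitones.
A third spanning 2 semitones is diminished (the major third is 4).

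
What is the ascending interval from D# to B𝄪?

augmented sixth

The letter names run D→B, a span of 5 letter steps, so the interval is some kind of sixth.
D# to B## is 10 semitones. A major sixth is 9, so 10 makes it augmented.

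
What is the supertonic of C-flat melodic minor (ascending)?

Db

Degree 2 takes the letter 1 step above C, which is D.
In melodic minor (ascending), degree 2 sits 2 semitones above the tonic. Cb + 2 semitones is pitch class 1, spelled on D as Db.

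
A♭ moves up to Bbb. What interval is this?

minor second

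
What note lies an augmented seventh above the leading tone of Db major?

The leading tone of Db major is C.
An augmented seventh (12 semitones) above C lands on the letter B, giving B#.

B#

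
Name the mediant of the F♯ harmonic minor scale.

A

Degree 3 takes the letter 2 steps above F, which is A.
In harmonic minor, degree 3 sits 3 semitones above the tonic. F# + 3 semitones is pitch class 9, spelled on A as A.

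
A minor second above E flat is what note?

A second above E lands on the letter F.
A minor second spans 1 semitone, so Eb moves to pitch class 4. On the letter F that is Fb.

Fb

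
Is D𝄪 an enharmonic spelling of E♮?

D## is pitch class 4; E is pitch class 4.
All spellings map to pitch class 4, so they are enharmonically equivalent.

Yes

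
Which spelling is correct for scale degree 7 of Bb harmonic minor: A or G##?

Each scale degree takes a distinct letter name. Degree 7 of a scale on B must use the letter A.
A and G## are enharmonically the same pitch, but only A uses the letter A, so it is the correct spelling here.

A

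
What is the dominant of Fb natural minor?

Cb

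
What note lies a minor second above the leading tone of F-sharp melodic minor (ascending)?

F#

The leading tone of F# melodic minor (ascending) is E#.
A minor second (1 semitone) above E# lands on the letter F, giving F#.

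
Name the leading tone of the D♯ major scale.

C##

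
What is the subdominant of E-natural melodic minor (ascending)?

A

The E melodic minor (ascending) scale runs E F# G A B C# D#.
Degree 4 is A.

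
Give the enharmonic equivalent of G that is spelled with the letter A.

Plain A sits 2 semitones above G, so on the letter A the same pitch needs a double flat: Abb.

Abb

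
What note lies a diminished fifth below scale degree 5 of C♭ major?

C

Scale degree 5 of Cb major is Gb.
A diminished fifth (6 semitones) below Gb lands on the letter C, giving C.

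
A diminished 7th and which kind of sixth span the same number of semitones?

A diminished seventh spans 9 semitones.
A sixth spanning 9 semitones is major (the major sixth is 9).

major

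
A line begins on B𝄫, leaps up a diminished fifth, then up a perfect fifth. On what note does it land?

Cbb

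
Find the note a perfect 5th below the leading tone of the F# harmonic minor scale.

A#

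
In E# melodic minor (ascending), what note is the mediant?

G#

The E# melodic minor (ascending) scale runs E# F## G# A# B# C## D##.
Degree 3 is G#.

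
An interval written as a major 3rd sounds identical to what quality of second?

A major third spans 4 semitones.
A second spanning 4 semitones is doubly augmented (the major second is 2).

doubly augmented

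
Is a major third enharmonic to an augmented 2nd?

No

A major third spans 4 semitones; an augmented second spans 3.
The spans differ, so they are not enharmonic equivalents.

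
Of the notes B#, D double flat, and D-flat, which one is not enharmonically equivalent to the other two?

Db

In 12-tone equal temperament, enharmonic equivalents share a pitch class. B# is pitch class 0; Dbb is pitch class 0; Db is pitch class 1.
B# and Dbb share pitch class 0, while Db is pitch class 1.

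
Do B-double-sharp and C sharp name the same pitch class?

Yes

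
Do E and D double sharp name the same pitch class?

E = pitch class 4 and D## = pitch class 4 — the same pitch class, so they are enharmonic equivalents.

Yes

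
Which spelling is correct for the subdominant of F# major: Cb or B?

Each scale degree takes a distinct letter name. Degree 4 of a scale on F must use the letter B.
B and Cb are enharmonically the same pitch, but only B uses the letter B, so it is the correct spelling here.

B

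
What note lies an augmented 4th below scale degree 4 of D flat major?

Dbb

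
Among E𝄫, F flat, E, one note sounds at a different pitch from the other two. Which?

In 12-tone equal temperament, enharmonic equivalents share a pitch class. Ebb is pitch class 2; Fb is pitch class 4; E is pitch class 4.
Fb and E share pitch class 4, while Ebb is pitch class 2.

Ebb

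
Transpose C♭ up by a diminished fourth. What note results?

Fbb

C up a perfect fourth is F, so the target letter is F.
From Cb, a diminished fourth is 4 semitones up: Fbb.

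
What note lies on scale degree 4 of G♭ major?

The Gb major scale runs Gb Ab Bb Cb Db Eb F.
Degree 4 is Cb.

Cb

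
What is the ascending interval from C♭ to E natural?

Counting letters C–D–E gives a third.
Cb→E = 5 semitones, 1 wider than the major third (4), so augmented.

augmented third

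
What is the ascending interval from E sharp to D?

diminished seventh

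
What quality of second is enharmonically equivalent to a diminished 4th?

A diminished fourth spans 4 semitones.
A second spanning 4 semitones is doubly augmented (the major second is 2).

doubly augmented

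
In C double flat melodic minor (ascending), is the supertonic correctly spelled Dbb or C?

Dbb

Each scale degree takes a distinct letter name. Degree 2 of a scale on C must use the letter D.
Dbb and C are enharmonically the same pitch, but only Dbb uses the letter D, so it is the correct spelling here.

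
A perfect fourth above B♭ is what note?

B up a perfect fourth is E, so the target letter is E.
From Bb, a perfect fourth is 5 semitones up: Eb.

Eb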